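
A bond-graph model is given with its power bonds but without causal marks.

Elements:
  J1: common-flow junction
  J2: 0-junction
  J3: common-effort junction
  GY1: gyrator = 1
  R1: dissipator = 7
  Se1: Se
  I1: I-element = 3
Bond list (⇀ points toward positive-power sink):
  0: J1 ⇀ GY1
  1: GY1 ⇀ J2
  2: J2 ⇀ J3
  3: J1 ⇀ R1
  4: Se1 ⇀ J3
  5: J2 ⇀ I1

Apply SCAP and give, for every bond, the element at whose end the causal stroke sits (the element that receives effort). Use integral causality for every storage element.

b0 stroke at GY1
b1 stroke at GY1
b2 stroke at J2
b3 stroke at J1
b4 stroke at J3
b5 stroke at I1

b4 →J3  (Se1 fixes effort; stroke away)
b2 →J2  (J3: bond 4 brought effort, rest push out)
b1 →GY1  (J2 effort already set via bond 2)
b5 →I1  (0-jn J2 has e-setter on 2)
b0 →GY1  (GY GY1: same side as bond 1)
b3 →J1  (common-f at J1 fixed by 0)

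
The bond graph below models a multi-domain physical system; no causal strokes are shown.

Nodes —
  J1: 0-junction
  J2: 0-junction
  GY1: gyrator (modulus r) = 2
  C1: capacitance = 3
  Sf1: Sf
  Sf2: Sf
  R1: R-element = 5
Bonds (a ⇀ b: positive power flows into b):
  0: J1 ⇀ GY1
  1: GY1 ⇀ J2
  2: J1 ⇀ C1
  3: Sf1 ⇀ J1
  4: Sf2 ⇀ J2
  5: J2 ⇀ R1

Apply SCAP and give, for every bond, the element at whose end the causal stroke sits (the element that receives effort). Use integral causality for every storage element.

β0 →GY1
β1 →GY1
β2 →J1
β3 →Sf1
β4 →Sf2
β5 →J2

b3 →Sf1  (source Sf1 imposes f)
b4 →Sf2  (source Sf2 imposes f)
b2 →J1  (C1 outputs effort q/C1)
b0 →GY1  (J1 effort already set via bond 2)
b1 →GY1  (through GY1, causality inverts; strokes same side of GY1)
b5 →J2  (J2: last free bond brings effort in)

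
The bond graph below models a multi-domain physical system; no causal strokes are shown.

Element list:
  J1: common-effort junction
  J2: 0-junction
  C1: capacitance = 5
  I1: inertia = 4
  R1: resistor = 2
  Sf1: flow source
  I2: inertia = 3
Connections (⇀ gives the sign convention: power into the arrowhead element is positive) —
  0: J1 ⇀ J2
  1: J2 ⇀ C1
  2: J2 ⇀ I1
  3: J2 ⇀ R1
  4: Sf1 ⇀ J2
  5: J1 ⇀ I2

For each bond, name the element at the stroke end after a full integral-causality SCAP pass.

β0 stroke at J1
β1 stroke at J2
β2 stroke at I1
β3 stroke at R1
β4 stroke at Sf1
β5 stroke at I2

b4 →Sf1  (source Sf1 imposes f)
b1 →J2  (C1 outputs effort q/C1)
b0 →J1  (J2: bond 1 brought effort, rest push out)
b2 →I1  (J2 effort already set via bond 1)
b3 →R1  (J2: bond 1 brought effort, rest push out)
b5 →I2  (common-e at J1 fixed by 0)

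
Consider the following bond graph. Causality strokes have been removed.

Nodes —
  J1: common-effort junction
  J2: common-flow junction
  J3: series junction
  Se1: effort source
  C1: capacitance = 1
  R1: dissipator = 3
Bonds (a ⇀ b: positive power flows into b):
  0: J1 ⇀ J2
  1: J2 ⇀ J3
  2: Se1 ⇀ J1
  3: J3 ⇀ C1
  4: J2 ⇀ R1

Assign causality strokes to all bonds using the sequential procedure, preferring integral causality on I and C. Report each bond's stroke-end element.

#0 |J2
#1 |J2
#2 |J1
#3 |J3
#4 |R1

bond 2 stroke at J1  (Se1 (Se) sets effort on bond)
bond 0 stroke at J2  (J1: bond 2 brought effort, rest push out)
bond 3 stroke at J3  (C1: C, integral causality)
bond 1 stroke at J2  (only one flow-in slot at J3)
bond 4 stroke at R1  (only one flow-in slot at J2)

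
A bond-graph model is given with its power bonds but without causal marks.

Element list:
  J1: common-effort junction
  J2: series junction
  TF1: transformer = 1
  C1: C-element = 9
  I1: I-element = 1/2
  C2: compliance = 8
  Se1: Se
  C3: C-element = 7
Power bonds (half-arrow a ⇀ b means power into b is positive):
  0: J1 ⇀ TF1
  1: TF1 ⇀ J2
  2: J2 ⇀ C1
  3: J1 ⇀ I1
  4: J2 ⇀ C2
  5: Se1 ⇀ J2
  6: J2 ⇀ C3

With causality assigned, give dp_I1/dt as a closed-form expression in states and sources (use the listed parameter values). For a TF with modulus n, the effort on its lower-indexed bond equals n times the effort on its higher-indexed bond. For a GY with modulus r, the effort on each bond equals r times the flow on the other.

b5 |J2  (Se1 (Se) sets effort on bond)
b2 |J2  (C1: C, integral causality)
b3 |I1  (prefer integral on I1)
b0 |J1  (J1: last free bond brings effort in)
b1 |TF1  (TF1: transformer flips bond 0)
b4 |J2  (J2 flow already set via bond 1)
b6 |J2  (common-f at J2 fixed by 1)

dp_I1/dt = -E_Se1 + q_C1/9 + q_C2/8 + q_C3/7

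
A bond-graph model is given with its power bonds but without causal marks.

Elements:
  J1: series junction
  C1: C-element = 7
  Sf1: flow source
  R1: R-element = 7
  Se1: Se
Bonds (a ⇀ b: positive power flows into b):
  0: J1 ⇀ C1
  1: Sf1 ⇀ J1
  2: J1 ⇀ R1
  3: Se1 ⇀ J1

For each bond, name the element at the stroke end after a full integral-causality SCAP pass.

β0 →J1
β1 →Sf1
β2 →J1
β3 →J1

b1 stroke→Sf1  (Sf1 (Sf) sets flow on bond)
b3 stroke→J1  (source Se1 imposes e)
b0 stroke→J1  (J1: bond 1 brought flow, rest push out)
b2 stroke→J1  (J1: bond 1 brought flow, rest push out)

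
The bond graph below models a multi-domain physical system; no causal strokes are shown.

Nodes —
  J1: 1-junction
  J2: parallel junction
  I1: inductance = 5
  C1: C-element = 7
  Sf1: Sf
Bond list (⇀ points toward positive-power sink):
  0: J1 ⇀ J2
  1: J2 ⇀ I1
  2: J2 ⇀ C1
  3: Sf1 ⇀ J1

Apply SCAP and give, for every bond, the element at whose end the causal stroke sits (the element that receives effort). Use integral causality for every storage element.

bond 0 |J1
bond 1 |I1
bond 2 |J2
bond 3 |Sf1

b3 stroke at Sf1  (Sf1: flow source, stroke at near end)
b0 stroke at J1  (J1: bond 3 brought flow, rest push out)
b1 stroke at I1  (I1: I, integral causality)
b2 stroke at J2  (J2 needs exactly one e-in)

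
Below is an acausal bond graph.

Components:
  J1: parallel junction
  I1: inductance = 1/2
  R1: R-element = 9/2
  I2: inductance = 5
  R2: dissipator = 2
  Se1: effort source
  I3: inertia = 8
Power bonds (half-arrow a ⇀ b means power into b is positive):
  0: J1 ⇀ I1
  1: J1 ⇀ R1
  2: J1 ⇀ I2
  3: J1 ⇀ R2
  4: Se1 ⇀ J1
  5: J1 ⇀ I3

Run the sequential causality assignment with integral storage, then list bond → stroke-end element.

#0 stroke→I1
#1 stroke→R1
#2 stroke→I2
#3 stroke→R2
#4 stroke→J1
#5 stroke→I3

b4 stroke→J1  (Se1 (Se) sets effort on bond)
b0 stroke→I1  (0-jn J1 has e-setter on 4)
b1 stroke→R1  (0-jn J1 has e-setter on 4)
b2 stroke→I2  (J1: bond 4 brought effort, rest push out)
b3 stroke→R2  (common-e at J1 fixed by 4)
b5 stroke→I3  (common-e at J1 fixed by 4)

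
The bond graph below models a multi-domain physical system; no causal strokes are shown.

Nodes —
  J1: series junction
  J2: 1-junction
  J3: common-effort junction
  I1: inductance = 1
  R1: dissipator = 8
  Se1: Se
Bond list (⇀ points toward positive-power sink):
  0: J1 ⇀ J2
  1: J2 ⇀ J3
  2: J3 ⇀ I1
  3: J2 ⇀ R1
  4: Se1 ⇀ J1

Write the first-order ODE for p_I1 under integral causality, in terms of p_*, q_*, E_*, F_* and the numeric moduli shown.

β4 stroke→J1  (Se1 (Se) sets effort on bond)
β0 stroke→J2  (J1 needs exactly one f-in)
β2 stroke→I1  (I1 integral (f out))
β1 stroke→J3  (only one effort-in slot at J3)
β3 stroke→J2  (1-jn J2 has f-setter on 1)

dp_I1/dt = E_Se1 - 8*p_I1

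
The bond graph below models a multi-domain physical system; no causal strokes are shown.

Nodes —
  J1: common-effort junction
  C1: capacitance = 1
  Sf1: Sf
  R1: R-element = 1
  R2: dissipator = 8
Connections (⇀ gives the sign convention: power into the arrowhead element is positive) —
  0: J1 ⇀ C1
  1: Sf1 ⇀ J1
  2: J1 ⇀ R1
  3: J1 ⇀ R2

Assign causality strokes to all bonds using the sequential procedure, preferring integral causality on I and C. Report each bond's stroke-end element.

bond 1 stroke→Sf1  (source Sf1 imposes f)
bond 0 stroke→J1  (prefer integral on C1)
bond 2 stroke→R1  (J1 effort already set via bond 0)
bond 3 stroke→R2  (0-jn J1 has e-setter on 0)

b0 |J1
b1 |Sf1
b2 |R1
b3 |R2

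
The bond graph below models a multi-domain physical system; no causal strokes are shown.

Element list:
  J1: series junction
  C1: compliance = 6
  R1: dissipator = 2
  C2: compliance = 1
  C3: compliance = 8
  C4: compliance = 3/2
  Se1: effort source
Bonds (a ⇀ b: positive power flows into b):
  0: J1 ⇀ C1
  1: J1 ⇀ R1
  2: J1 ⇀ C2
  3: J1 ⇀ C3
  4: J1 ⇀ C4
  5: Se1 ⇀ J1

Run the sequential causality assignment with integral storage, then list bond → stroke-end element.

bond 5 stroke→J1  (Se1: effort source, stroke at far end)
bond 0 stroke→J1  (C1: C, integral causality)
bond 2 stroke→J1  (C2 integral (e out))
bond 3 stroke→J1  (C3: C, integral causality)
bond 4 stroke→J1  (prefer integral on C4)
bond 1 stroke→R1  (only one flow-in slot at J1)

bond 0 →J1
bond 1 →R1
bond 2 →J1
bond 3 →J1
bond 4 →J1
bond 5 →J1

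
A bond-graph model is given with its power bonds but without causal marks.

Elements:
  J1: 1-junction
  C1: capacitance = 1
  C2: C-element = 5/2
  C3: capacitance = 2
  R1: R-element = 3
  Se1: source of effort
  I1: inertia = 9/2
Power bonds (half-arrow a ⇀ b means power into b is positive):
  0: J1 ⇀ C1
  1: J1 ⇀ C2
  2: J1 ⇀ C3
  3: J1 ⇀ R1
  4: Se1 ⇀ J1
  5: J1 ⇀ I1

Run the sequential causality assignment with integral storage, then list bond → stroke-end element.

β0 →J1
β1 →J1
β2 →J1
β3 →J1
β4 →J1
β5 →I1

β4 →J1  (Se1 fixes effort; stroke away)
β0 →J1  (C1 outputs effort q/C1)
β1 →J1  (C2 outputs effort q/C2)
β2 →J1  (C3: C, integral causality)
β5 →I1  (I1 integral (f out))
β3 →J1  (1-jn J1 has f-setter on 5)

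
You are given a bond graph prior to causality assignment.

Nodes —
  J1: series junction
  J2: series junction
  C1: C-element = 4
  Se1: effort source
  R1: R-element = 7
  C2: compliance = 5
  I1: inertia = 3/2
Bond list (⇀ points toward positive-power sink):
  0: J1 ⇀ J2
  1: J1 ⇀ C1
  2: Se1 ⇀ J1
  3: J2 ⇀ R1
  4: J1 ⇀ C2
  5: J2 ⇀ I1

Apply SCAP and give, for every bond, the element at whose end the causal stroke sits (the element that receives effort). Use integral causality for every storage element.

#2 stroke→J1  (source Se1 imposes e)
#1 stroke→J1  (prefer integral on C1)
#4 stroke→J1  (C2 outputs effort q/C2)
#0 stroke→J2  (closing 1-jn rule on J1)
#5 stroke→I1  (I1 integral (f out))
#3 stroke→J2  (J2: bond 5 brought flow, rest push out)

#0 stroke→J2
#1 stroke→J1
#2 stroke→J1
#3 stroke→J2
#4 stroke→J1
#5 stroke→I1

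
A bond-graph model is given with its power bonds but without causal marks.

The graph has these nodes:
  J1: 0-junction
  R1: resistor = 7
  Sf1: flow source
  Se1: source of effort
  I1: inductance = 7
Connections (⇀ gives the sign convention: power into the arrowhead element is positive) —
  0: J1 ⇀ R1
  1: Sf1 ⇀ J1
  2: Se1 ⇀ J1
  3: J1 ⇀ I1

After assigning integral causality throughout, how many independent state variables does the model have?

b1 →Sf1  (Sf1 (Sf) sets flow on bond)
b2 →J1  (Se1 fixes effort; stroke away)
b0 →R1  (J1: bond 2 brought effort, rest push out)
b3 →I1  (J1 effort already set via bond 2)

1  (I1 all integral)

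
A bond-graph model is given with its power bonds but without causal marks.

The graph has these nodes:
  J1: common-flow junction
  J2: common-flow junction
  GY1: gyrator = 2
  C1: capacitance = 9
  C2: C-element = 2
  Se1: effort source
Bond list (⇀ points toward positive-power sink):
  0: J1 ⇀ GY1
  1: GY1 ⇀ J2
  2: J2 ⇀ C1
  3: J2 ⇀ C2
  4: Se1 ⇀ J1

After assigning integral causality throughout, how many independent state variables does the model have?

β4 →J1  (Se1 fixes effort; stroke away)
β0 →GY1  (J1 needs exactly one f-in)
β1 →GY1  (through GY1, causality inverts; strokes same side of GY1)
β2 →J2  (J2 flow already set via bond 1)
β3 →J2  (J2: bond 1 brought flow, rest push out)

2  (C1, C2 all integral)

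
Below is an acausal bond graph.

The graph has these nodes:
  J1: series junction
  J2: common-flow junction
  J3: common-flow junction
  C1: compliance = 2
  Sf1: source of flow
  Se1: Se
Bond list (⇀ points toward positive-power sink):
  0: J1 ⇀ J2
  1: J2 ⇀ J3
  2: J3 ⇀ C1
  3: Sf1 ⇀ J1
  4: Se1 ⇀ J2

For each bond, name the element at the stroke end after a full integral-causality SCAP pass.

b3 |Sf1  (Sf1 (Sf) sets flow on bond)
b4 |J2  (Se1: effort source, stroke at far end)
b0 |J1  (J1: bond 3 brought flow, rest push out)
b1 |J2  (common-f at J2 fixed by 0)
b2 |J3  (J3: bond 1 brought flow, rest push out)

bond 0 |J1
bond 1 |J2
bond 2 |J3
bond 3 |Sf1
bond 4 |J2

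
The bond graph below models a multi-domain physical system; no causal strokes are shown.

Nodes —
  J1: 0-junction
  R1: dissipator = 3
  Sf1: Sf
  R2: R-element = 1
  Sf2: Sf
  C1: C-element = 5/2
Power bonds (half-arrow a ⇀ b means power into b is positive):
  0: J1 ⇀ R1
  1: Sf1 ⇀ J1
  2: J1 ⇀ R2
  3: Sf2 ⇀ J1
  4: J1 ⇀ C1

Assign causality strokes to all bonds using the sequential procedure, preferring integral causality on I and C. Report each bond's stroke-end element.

#0 stroke at R1
#1 stroke at Sf1
#2 stroke at R2
#3 stroke at Sf2
#4 stroke at J1

#1 stroke→Sf1  (source Sf1 imposes f)
#3 stroke→Sf2  (source Sf2 imposes f)
#4 stroke→J1  (C1: C, integral causality)
#0 stroke→R1  (0-jn J1 has e-setter on 4)
#2 stroke→R2  (J1: bond 4 brought effort, rest push out)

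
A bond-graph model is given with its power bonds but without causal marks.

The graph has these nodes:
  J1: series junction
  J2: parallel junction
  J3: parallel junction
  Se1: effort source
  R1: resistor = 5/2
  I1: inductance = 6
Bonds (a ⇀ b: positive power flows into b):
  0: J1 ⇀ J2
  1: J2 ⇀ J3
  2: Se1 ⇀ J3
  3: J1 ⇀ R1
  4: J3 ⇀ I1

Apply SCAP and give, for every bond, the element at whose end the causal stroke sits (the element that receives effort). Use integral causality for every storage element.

bond 0 stroke→J1
bond 1 stroke→J2
bond 2 stroke→J3
bond 3 stroke→R1
bond 4 stroke→I1

#2 →J3  (source Se1 imposes e)
#1 →J2  (0-jn J3 has e-setter on 2)
#4 →I1  (J3: bond 2 brought effort, rest push out)
#0 →J1  (0-jn J2 has e-setter on 1)
#3 →R1  (J1 needs exactly one f-in)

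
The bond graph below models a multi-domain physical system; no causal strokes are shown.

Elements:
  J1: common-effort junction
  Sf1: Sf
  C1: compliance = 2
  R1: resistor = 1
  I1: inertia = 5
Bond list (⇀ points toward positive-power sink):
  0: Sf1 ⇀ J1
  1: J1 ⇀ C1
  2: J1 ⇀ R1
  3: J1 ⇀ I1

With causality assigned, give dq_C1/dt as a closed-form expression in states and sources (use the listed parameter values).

dq_C1/dt = F_Sf1 - p_I1/5 - q_C1/2

#0 |Sf1  (Sf1 fixes flow; stroke at Sf1)
#1 |J1  (C1: C, integral causality)
#2 |R1  (J1 effort already set via bond 1)
#3 |I1  (J1: bond 1 brought effort, rest push out)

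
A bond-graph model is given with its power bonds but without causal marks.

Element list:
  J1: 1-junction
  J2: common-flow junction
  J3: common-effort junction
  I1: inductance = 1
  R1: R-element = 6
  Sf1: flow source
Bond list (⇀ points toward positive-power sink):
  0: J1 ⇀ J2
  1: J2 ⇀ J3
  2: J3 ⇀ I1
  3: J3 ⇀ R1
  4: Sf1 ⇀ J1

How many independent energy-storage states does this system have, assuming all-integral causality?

bond 4 stroke at Sf1  (Sf1 (Sf) sets flow on bond)
bond 0 stroke at J1  (common-f at J1 fixed by 4)
bond 1 stroke at J2  (J2: bond 0 brought flow, rest push out)
bond 2 stroke at I1  (I1 outputs flow p/I1)
bond 3 stroke at J3  (J3 needs exactly one e-in)

1  (I1 all integral)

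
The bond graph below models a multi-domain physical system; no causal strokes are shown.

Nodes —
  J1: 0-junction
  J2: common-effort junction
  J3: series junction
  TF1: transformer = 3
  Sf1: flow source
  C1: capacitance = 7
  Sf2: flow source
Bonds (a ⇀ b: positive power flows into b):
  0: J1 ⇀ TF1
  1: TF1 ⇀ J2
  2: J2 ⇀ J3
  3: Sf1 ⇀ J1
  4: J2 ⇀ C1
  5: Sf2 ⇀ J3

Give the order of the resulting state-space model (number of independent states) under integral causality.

#3 |Sf1  (source Sf1 imposes f)
#5 |Sf2  (source Sf2 imposes f)
#0 |J1  (J1: last free bond brings effort in)
#2 |J3  (common-f at J3 fixed by 5)
#1 |TF1  (TF1 one-in-one-out from 0)
#4 |J2  (J2 needs exactly one e-in)

1  (C1 all integral)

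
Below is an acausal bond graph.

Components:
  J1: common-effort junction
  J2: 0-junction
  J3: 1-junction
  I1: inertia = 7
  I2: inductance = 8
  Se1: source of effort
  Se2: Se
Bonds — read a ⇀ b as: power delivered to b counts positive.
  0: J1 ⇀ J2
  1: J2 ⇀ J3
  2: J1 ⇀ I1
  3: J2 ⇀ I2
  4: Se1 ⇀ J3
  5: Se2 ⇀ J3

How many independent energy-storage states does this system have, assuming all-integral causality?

#4 stroke at J3  (Se1: effort source, stroke at far end)
#5 stroke at J3  (source Se2 imposes e)
#1 stroke at J2  (J3 needs exactly one f-in)
#0 stroke at J1  (0-jn J2 has e-setter on 1)
#3 stroke at I2  (common-e at J2 fixed by 1)
#2 stroke at I1  (common-e at J1 fixed by 0)

2  (I1, I2 all integral)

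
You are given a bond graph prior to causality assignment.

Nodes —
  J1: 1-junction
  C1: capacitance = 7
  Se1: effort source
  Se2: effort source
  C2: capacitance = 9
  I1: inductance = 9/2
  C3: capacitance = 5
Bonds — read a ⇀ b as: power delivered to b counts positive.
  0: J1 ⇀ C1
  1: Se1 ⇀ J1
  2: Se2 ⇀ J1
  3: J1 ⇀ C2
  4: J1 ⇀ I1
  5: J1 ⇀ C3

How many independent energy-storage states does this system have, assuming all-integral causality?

#1 stroke at J1  (Se1 fixes effort; stroke away)
#2 stroke at J1  (Se2: effort source, stroke at far end)
#0 stroke at J1  (prefer integral on C1)
#3 stroke at J1  (prefer integral on C2)
#4 stroke at I1  (I1 integral (f out))
#5 stroke at J1  (1-jn J1 has f-setter on 4)

4  (C1, C2, C3, I1 all integral)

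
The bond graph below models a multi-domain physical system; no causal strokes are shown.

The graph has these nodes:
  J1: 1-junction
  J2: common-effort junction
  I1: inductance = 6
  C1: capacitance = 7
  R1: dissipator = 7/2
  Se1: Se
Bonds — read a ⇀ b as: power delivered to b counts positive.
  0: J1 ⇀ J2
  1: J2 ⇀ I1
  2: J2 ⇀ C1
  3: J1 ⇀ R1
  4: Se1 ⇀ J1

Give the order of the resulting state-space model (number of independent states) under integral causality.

2  (C1, I1 all integral)

bond 4 stroke→J1  (Se1 fixes effort; stroke away)
bond 1 stroke→I1  (I1 integral (f out))
bond 2 stroke→J2  (C1: C, integral causality)
bond 0 stroke→J1  (J2 effort already set via bond 2)
bond 3 stroke→R1  (only one flow-in slot at J1)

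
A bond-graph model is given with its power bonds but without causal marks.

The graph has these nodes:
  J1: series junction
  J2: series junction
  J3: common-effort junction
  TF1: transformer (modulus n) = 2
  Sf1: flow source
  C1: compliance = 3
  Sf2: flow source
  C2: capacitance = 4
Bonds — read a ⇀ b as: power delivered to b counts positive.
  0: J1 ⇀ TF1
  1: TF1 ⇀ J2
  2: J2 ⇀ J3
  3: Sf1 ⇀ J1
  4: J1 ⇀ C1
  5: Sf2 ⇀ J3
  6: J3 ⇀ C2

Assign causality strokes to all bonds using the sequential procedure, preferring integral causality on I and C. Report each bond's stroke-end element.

bond 3 stroke at Sf1  (Sf1 (Sf) sets flow on bond)
bond 5 stroke at Sf2  (Sf2 (Sf) sets flow on bond)
bond 0 stroke at J1  (common-f at J1 fixed by 3)
bond 4 stroke at J1  (1-jn J1 has f-setter on 3)
bond 1 stroke at TF1  (TF TF1: opposite of bond 0)
bond 2 stroke at J2  (1-jn J2 has f-setter on 1)
bond 6 stroke at J3  (J3 needs exactly one e-in)

b0 stroke at J1
b1 stroke at TF1
b2 stroke at J2
b3 stroke at Sf1
b4 stroke at J1
b5 stroke at Sf2
b6 stroke at J3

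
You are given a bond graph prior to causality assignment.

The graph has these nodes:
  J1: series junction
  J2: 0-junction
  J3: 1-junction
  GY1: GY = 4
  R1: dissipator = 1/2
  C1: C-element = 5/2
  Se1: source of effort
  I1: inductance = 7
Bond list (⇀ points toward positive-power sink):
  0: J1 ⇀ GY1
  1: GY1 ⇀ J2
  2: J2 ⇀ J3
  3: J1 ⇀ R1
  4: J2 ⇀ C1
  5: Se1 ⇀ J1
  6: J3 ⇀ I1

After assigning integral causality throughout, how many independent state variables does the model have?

#5 stroke at J1  (source Se1 imposes e)
#4 stroke at J2  (C1 outputs effort q/C1)
#1 stroke at GY1  (common-e at J2 fixed by 4)
#2 stroke at J3  (common-e at J2 fixed by 4)
#6 stroke at I1  (only one flow-in slot at J3)
#0 stroke at GY1  (through GY1, causality inverts; strokes same side of GY1)
#3 stroke at J1  (J1 flow already set via bond 0)

2  (C1, I1 all integral)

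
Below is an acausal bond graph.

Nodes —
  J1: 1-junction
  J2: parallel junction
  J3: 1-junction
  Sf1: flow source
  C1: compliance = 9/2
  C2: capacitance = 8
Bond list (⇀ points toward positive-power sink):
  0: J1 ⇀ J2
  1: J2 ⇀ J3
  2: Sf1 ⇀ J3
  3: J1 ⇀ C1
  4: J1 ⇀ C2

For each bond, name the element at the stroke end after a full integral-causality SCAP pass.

b0 →J2
b1 →J3
b2 →Sf1
b3 →J1
b4 →J1

bond 2 →Sf1  (Sf1: flow source, stroke at near end)
bond 1 →J3  (J3: bond 2 brought flow, rest push out)
bond 0 →J2  (only one effort-in slot at J2)
bond 3 →J1  (common-f at J1 fixed by 0)
bond 4 →J1  (common-f at J1 fixed by 0)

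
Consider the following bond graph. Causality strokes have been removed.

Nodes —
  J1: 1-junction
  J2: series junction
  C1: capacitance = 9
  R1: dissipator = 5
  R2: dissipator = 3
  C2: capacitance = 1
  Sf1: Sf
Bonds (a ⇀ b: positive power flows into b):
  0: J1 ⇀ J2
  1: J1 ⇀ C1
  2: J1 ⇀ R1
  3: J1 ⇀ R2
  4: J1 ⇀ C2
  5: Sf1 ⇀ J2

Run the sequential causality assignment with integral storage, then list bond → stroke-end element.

bond 5 →Sf1  (source Sf1 imposes f)
bond 0 →J2  (common-f at J2 fixed by 5)
bond 1 →J1  (J1: bond 0 brought flow, rest push out)
bond 2 →J1  (1-jn J1 has f-setter on 0)
bond 3 →J1  (1-jn J1 has f-setter on 0)
bond 4 →J1  (J1 flow already set via bond 0)

bond 0 →J2
bond 1 →J1
bond 2 →J1
bond 3 →J1
bond 4 →J1
bond 5 →Sf1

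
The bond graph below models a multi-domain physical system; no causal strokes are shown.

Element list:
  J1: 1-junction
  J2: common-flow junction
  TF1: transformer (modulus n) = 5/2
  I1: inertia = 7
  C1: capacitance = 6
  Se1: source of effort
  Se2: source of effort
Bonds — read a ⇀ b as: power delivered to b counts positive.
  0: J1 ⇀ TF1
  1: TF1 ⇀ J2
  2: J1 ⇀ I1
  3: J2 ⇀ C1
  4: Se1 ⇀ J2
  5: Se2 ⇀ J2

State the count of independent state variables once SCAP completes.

#4 →J2  (Se1 (Se) sets effort on bond)
#5 →J2  (Se2 fixes effort; stroke away)
#2 →I1  (I1 outputs flow p/I1)
#0 →J1  (J1: bond 2 brought flow, rest push out)
#1 →TF1  (through TF1, causality passes straight; one stroke at TF1)
#3 →J2  (common-f at J2 fixed by 1)

2  (C1, I1 all integral)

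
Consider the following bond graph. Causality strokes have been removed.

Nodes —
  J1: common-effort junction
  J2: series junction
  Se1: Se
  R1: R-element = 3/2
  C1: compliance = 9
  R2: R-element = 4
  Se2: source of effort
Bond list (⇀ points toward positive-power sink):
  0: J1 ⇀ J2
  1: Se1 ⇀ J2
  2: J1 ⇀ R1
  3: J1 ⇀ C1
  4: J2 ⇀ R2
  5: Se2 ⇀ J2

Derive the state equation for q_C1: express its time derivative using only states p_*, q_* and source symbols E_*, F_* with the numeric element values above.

dq_C1/dt = -E_Se1/4 - E_Se2/4 - 11*q_C1/108

b1 →J2  (source Se1 imposes e)
b5 →J2  (Se2 fixes effort; stroke away)
b3 →J1  (C1 integral (e out))
b0 →J2  (common-e at J1 fixed by 3)
b2 →R1  (J1: bond 3 brought effort, rest push out)
b4 →R2  (only one flow-in slot at J2)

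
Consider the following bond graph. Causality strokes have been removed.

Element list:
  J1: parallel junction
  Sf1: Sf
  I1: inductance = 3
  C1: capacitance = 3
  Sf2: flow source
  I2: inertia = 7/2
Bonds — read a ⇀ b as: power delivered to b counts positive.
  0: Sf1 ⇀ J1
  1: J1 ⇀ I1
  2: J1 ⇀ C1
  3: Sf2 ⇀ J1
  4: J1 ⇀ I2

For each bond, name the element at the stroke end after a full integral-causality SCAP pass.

b0 stroke at Sf1
b1 stroke at I1
b2 stroke at J1
b3 stroke at Sf2
b4 stroke at I2

β0 stroke at Sf1  (Sf1 fixes flow; stroke at Sf1)
β3 stroke at Sf2  (Sf2 (Sf) sets flow on bond)
β1 stroke at I1  (I1 outputs flow p/I1)
β2 stroke at J1  (prefer integral on C1)
β4 stroke at I2  (J1: bond 2 brought effort, rest push out)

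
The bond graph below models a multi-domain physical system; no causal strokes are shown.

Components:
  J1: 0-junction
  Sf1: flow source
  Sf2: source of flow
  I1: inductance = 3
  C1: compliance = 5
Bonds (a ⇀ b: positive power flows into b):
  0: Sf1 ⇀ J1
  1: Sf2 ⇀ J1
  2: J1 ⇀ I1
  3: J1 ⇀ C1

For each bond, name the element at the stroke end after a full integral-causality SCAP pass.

β0 stroke→Sf1
β1 stroke→Sf2
β2 stroke→I1
β3 stroke→J1

#0 stroke at Sf1  (Sf1 (Sf) sets flow on bond)
#1 stroke at Sf2  (source Sf2 imposes f)
#2 stroke at I1  (I1: I, integral causality)
#3 stroke at J1  (only one effort-in slot at J1)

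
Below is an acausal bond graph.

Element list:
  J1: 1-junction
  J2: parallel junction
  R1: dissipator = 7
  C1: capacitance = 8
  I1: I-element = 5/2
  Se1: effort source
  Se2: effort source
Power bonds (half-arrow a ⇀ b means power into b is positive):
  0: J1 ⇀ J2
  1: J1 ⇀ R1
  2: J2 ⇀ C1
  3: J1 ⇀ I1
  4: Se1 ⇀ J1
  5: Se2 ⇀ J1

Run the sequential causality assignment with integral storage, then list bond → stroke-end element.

b0 stroke→J1
b1 stroke→J1
b2 stroke→J2
b3 stroke→I1
b4 stroke→J1
b5 stroke→J1

β4 stroke at J1  (Se1 (Se) sets effort on bond)
β5 stroke at J1  (Se2: effort source, stroke at far end)
β2 stroke at J2  (C1 outputs effort q/C1)
β0 stroke at J1  (J2: bond 2 brought effort, rest push out)
β3 stroke at I1  (prefer integral on I1)
β1 stroke at J1  (common-f at J1 fixed by 3)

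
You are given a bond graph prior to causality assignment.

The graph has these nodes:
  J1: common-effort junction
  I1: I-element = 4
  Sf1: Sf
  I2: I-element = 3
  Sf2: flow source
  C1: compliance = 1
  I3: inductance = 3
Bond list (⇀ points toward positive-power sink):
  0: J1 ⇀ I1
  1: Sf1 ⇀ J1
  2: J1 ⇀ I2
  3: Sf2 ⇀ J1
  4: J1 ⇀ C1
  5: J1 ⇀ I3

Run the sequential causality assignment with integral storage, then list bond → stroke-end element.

β0 |I1
β1 |Sf1
β2 |I2
β3 |Sf2
β4 |J1
β5 |I3

b1 stroke at Sf1  (source Sf1 imposes f)
b3 stroke at Sf2  (Sf2: flow source, stroke at near end)
b0 stroke at I1  (I1: I, integral causality)
b2 stroke at I2  (I2 integral (f out))
b4 stroke at J1  (C1: C, integral causality)
b5 stroke at I3  (common-e at J1 fixed by 4)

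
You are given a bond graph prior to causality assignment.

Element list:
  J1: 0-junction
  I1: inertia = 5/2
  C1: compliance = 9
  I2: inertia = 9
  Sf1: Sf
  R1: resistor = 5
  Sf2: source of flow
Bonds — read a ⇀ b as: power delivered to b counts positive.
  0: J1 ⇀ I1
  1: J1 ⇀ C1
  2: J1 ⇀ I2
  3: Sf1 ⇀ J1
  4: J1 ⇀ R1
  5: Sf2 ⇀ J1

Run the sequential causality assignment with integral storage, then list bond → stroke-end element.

#0 →I1
#1 →J1
#2 →I2
#3 →Sf1
#4 →R1
#5 →Sf2

β3 |Sf1  (Sf1: flow source, stroke at near end)
β5 |Sf2  (Sf2 (Sf) sets flow on bond)
β0 |I1  (I1 integral (f out))
β1 |J1  (C1 integral (e out))
β2 |I2  (0-jn J1 has e-setter on 1)
β4 |R1  (0-jn J1 has e-setter on 1)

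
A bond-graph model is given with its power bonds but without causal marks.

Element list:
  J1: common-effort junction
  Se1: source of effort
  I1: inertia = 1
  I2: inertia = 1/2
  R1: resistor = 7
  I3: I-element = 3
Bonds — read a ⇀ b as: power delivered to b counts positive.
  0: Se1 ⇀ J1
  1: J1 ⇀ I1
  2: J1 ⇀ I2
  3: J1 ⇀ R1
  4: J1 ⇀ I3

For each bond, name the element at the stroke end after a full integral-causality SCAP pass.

bond 0 stroke at J1  (Se1: effort source, stroke at far end)
bond 1 stroke at I1  (J1: bond 0 brought effort, rest push out)
bond 2 stroke at I2  (J1 effort already set via bond 0)
bond 3 stroke at R1  (J1: bond 0 brought effort, rest push out)
bond 4 stroke at I3  (J1: bond 0 brought effort, rest push out)

β0 stroke→J1
β1 stroke→I1
β2 stroke→I2
β3 stroke→R1
β4 stroke→I3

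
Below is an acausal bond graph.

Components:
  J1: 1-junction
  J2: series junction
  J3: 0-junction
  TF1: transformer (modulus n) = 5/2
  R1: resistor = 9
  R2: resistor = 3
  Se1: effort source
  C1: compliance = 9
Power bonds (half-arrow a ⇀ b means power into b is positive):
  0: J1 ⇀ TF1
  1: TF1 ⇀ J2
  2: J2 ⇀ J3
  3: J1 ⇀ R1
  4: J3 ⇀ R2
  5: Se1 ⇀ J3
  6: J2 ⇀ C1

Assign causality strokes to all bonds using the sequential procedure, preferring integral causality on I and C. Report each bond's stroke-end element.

b0 |J1
b1 |TF1
b2 |J2
b3 |R1
b4 |R2
b5 |J3
b6 |J2

b5 |J3  (Se1 (Se) sets effort on bond)
b2 |J2  (0-jn J3 has e-setter on 5)
b4 |R2  (J3: bond 5 brought effort, rest push out)
b6 |J2  (C1: C, integral causality)
b1 |TF1  (J2 needs exactly one f-in)
b0 |J1  (through TF1, causality passes straight; one stroke at TF1)
b3 |R1  (closing 1-jn rule on J1)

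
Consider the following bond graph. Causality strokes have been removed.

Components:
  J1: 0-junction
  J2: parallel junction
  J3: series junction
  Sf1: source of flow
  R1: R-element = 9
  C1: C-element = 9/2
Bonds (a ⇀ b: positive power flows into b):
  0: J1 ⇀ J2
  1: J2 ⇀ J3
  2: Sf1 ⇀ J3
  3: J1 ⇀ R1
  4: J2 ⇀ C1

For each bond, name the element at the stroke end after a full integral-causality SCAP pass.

#2 →Sf1  (Sf1 fixes flow; stroke at Sf1)
#1 →J3  (1-jn J3 has f-setter on 2)
#4 →J2  (prefer integral on C1)
#0 →J1  (0-jn J2 has e-setter on 4)
#3 →R1  (common-e at J1 fixed by 0)

b0 stroke→J1
b1 stroke→J3
b2 stroke→Sf1
b3 stroke→R1
b4 stroke→J2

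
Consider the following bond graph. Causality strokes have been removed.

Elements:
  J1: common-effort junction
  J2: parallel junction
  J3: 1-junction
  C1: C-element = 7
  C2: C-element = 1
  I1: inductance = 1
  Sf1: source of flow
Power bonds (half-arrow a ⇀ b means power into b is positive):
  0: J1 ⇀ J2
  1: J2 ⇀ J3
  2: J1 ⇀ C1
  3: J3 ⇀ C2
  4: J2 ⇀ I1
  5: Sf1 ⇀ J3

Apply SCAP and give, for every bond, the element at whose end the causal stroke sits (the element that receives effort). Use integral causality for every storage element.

b0 |J2
b1 |J3
b2 |J1
b3 |J3
b4 |I1
b5 |Sf1

β5 →Sf1  (source Sf1 imposes f)
β1 →J3  (J3 flow already set via bond 5)
β3 →J3  (J3: bond 5 brought flow, rest push out)
β2 →J1  (C1 outputs effort q/C1)
β0 →J2  (0-jn J1 has e-setter on 2)
β4 →I1  (J2 effort already set via bond 0)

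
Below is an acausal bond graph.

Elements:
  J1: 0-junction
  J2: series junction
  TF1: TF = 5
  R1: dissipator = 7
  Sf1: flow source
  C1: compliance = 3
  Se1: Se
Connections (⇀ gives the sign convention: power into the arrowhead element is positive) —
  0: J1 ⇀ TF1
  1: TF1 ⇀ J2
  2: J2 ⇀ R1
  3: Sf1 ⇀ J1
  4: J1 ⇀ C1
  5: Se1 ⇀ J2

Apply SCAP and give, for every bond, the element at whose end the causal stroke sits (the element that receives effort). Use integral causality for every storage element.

#0 stroke→TF1
#1 stroke→J2
#2 stroke→R1
#3 stroke→Sf1
#4 stroke→J1
#5 stroke→J2

b3 |Sf1  (Sf1: flow source, stroke at near end)
b5 |J2  (Se1 fixes effort; stroke away)
b4 |J1  (prefer integral on C1)
b0 |TF1  (common-e at J1 fixed by 4)
b1 |J2  (TF1 one-in-one-out from 0)
b2 |R1  (only one flow-in slot at J2)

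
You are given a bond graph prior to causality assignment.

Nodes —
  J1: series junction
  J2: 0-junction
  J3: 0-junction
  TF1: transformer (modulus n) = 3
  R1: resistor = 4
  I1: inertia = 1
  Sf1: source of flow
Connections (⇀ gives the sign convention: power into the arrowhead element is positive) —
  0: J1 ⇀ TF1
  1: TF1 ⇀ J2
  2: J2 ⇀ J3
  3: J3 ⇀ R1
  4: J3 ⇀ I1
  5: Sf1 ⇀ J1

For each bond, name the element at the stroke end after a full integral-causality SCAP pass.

bond 5 stroke→Sf1  (source Sf1 imposes f)
bond 0 stroke→J1  (common-f at J1 fixed by 5)
bond 1 stroke→TF1  (TF TF1: opposite of bond 0)
bond 2 stroke→J2  (J2: last free bond brings effort in)
bond 4 stroke→I1  (I1 integral (f out))
bond 3 stroke→J3  (J3 needs exactly one e-in)

β0 stroke→J1
β1 stroke→TF1
β2 stroke→J2
β3 stroke→J3
β4 stroke→I1
β5 stroke→Sf1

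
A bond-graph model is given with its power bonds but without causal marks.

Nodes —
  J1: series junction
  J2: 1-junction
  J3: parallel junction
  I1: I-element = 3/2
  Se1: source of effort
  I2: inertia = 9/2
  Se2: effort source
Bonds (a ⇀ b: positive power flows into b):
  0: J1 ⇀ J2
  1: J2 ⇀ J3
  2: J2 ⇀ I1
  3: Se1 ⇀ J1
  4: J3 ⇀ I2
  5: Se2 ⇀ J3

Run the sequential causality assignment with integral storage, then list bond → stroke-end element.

b3 stroke→J1  (Se1 (Se) sets effort on bond)
b5 stroke→J3  (Se2: effort source, stroke at far end)
b0 stroke→J2  (J1 needs exactly one f-in)
b1 stroke→J2  (J3: bond 5 brought effort, rest push out)
b4 stroke→I2  (0-jn J3 has e-setter on 5)
b2 stroke→I1  (closing 1-jn rule on J2)

bond 0 stroke at J2
bond 1 stroke at J2
bond 2 stroke at I1
bond 3 stroke at J1
bond 4 stroke at I2
bond 5 stroke at J3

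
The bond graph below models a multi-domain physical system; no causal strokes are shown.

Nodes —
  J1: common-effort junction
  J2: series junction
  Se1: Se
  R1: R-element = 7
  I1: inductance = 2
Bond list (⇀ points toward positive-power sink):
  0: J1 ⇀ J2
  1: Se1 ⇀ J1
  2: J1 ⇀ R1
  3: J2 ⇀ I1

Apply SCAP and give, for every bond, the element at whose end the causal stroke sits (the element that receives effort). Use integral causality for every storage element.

β1 →J1  (Se1 (Se) sets effort on bond)
β0 →J2  (common-e at J1 fixed by 1)
β2 →R1  (common-e at J1 fixed by 1)
β3 →I1  (J2 needs exactly one f-in)

bond 0 →J2
bond 1 →J1
bond 2 →R1
bond 3 →I1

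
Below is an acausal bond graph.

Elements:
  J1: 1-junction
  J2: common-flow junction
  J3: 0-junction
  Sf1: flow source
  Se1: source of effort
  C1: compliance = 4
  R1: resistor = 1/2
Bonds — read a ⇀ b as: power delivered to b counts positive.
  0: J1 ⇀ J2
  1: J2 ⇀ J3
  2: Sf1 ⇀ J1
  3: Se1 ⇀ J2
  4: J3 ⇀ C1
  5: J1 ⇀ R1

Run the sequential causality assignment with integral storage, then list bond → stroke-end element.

bond 0 stroke→J1
bond 1 stroke→J2
bond 2 stroke→Sf1
bond 3 stroke→J2
bond 4 stroke→J3
bond 5 stroke→J1

#2 stroke→Sf1  (source Sf1 imposes f)
#3 stroke→J2  (Se1: effort source, stroke at far end)
#0 stroke→J1  (1-jn J1 has f-setter on 2)
#5 stroke→J1  (common-f at J1 fixed by 2)
#1 stroke→J2  (J2 flow already set via bond 0)
#4 stroke→J3  (J3 needs exactly one e-in)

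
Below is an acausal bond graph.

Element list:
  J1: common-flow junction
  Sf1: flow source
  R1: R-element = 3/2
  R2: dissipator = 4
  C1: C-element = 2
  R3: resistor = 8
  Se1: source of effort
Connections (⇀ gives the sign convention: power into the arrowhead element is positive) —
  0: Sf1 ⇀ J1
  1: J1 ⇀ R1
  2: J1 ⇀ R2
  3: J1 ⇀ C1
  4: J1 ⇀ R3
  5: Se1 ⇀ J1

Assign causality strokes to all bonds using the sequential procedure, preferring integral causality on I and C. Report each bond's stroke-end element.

β0 →Sf1
β1 →J1
β2 →J1
β3 →J1
β4 →J1
β5 →J1

#0 |Sf1  (Sf1 (Sf) sets flow on bond)
#5 |J1  (Se1 (Se) sets effort on bond)
#1 |J1  (J1 flow already set via bond 0)
#2 |J1  (1-jn J1 has f-setter on 0)
#3 |J1  (1-jn J1 has f-setter on 0)
#4 |J1  (common-f at J1 fixed by 0)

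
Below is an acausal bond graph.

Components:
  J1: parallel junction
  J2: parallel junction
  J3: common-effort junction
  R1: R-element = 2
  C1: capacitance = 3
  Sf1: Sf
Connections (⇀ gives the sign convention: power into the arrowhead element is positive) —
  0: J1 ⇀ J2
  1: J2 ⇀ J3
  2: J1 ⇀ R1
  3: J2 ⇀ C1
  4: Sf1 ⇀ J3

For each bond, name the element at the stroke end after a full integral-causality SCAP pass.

#4 stroke→Sf1  (source Sf1 imposes f)
#1 stroke→J3  (closing 0-jn rule on J3)
#3 stroke→J2  (C1: C, integral causality)
#0 stroke→J1  (0-jn J2 has e-setter on 3)
#2 stroke→R1  (J1 effort already set via bond 0)

bond 0 |J1
bond 1 |J3
bond 2 |R1
bond 3 |J2
bond 4 |Sf1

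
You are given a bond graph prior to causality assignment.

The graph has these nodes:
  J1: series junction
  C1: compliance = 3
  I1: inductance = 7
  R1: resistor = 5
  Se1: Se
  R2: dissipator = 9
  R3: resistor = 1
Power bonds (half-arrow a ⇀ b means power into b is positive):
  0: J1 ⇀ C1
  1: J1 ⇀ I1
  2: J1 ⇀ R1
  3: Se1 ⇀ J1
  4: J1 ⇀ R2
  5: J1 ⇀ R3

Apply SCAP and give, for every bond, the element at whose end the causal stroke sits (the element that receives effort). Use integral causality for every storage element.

#3 stroke at J1  (Se1: effort source, stroke at far end)
#0 stroke at J1  (C1 integral (e out))
#1 stroke at I1  (I1: I, integral causality)
#2 stroke at J1  (common-f at J1 fixed by 1)
#4 stroke at J1  (1-jn J1 has f-setter on 1)
#5 stroke at J1  (common-f at J1 fixed by 1)

β0 stroke at J1
β1 stroke at I1
β2 stroke at J1
β3 stroke at J1
β4 stroke at J1
β5 stroke at J1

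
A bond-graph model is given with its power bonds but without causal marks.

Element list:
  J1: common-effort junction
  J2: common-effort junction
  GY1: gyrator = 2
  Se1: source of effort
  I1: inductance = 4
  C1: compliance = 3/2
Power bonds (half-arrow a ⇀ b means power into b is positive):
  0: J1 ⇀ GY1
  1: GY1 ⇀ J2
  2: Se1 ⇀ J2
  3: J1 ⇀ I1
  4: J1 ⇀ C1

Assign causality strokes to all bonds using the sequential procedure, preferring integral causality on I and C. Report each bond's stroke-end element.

#2 →J2  (source Se1 imposes e)
#1 →GY1  (common-e at J2 fixed by 2)
#0 →GY1  (GY1: gyrator matches bond 1)
#3 →I1  (I1 integral (f out))
#4 →J1  (only one effort-in slot at J1)

β0 →GY1
β1 →GY1
β2 →J2
β3 →I1
β4 →J1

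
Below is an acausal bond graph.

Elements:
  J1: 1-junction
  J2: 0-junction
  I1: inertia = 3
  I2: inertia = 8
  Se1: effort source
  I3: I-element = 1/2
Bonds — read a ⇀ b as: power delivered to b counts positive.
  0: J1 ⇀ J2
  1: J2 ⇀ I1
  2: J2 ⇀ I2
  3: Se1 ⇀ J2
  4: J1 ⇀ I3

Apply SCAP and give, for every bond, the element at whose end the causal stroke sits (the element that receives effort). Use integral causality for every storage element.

#0 stroke→J1
#1 stroke→I1
#2 stroke→I2
#3 stroke→J2
#4 stroke→I3

bond 3 →J2  (Se1 (Se) sets effort on bond)
bond 0 →J1  (J2 effort already set via bond 3)
bond 1 →I1  (J2 effort already set via bond 3)
bond 2 →I2  (0-jn J2 has e-setter on 3)
bond 4 →I3  (only one flow-in slot at J1)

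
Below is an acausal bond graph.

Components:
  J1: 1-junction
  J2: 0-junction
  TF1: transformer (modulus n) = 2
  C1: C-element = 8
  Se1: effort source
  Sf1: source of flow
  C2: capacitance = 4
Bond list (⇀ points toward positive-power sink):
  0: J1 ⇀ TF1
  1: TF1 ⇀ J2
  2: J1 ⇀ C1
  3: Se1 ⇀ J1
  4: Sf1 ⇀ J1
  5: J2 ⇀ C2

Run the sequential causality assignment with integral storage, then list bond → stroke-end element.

β0 stroke→J1
β1 stroke→TF1
β2 stroke→J1
β3 stroke→J1
β4 stroke→Sf1
β5 stroke→J2

β3 →J1  (Se1 (Se) sets effort on bond)
β4 →Sf1  (Sf1 fixes flow; stroke at Sf1)
β0 →J1  (common-f at J1 fixed by 4)
β2 →J1  (J1 flow already set via bond 4)
β1 →TF1  (through TF1, causality passes straight; one stroke at TF1)
β5 →J2  (J2: last free bond brings effort in)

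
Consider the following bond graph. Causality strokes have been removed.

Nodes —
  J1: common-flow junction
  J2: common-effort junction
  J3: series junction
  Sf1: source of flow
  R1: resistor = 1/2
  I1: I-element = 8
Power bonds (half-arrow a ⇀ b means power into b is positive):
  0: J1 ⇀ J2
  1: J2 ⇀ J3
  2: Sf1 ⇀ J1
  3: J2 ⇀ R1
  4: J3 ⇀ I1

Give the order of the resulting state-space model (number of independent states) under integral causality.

bond 2 →Sf1  (source Sf1 imposes f)
bond 0 →J1  (J1: bond 2 brought flow, rest push out)
bond 4 →I1  (I1 outputs flow p/I1)
bond 1 →J3  (J3 flow already set via bond 4)
bond 3 →J2  (only one effort-in slot at J2)

1  (I1 all integral)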